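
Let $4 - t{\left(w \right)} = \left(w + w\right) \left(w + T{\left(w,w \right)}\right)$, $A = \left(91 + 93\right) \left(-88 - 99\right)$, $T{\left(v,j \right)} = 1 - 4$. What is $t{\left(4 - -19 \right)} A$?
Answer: $31517728$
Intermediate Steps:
$T{\left(v,j \right)} = -3$ ($T{\left(v,j \right)} = 1 - 4 = -3$)
$A = -34408$ ($A = 184 \left(-187\right) = -34408$)
$t{\left(w \right)} = 4 - 2 w \left(-3 + w\right)$ ($t{\left(w \right)} = 4 - \left(w + w\right) \left(w - 3\right) = 4 - 2 w \left(-3 + w\right)$)
$t{\left(4 - -19 \right)} A = \left(4 - 2 \left(4 - -19\right)^{2} + 6 \left(4 - -19\right)\right) \left(-34408\right) = \left(4 - 2 \left(4 + 19\right)^{2} + 6 \left(4 + 19\right)\right) \left(-34408\right) = \left(4 - 2 \cdot 23^{2} + 6 \cdot 23\right) \left(-34408\right) = \left(4 - 1058 + 138\right) \left(-34408\right) = \left(-916\right) \left(-34408\right) = 31517728$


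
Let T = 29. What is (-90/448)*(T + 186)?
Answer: -9675/224 ≈ -43.192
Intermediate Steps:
(-90/448)*(T + 186) = (-90/448)*(29 + 186) = -90*1/448*215 = -45/224*215 = -9675/224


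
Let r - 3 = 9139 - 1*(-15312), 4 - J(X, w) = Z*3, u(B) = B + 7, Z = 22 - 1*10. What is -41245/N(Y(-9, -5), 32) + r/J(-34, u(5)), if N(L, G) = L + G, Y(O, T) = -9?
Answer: -941141/368 ≈ -2557.4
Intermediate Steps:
Z = 12 (Z = 22 - 10 = 12)
N(L, G) = G + L
u(B) = 7 + B
J(X, w) = -32 (J(X, w) = 4 - 12*3 = 4 - 1*36 = 4 - 36 = -32)
r = 24454 (r = 3 + (9139 - 1*(-15312)) = 3 + (9139 + 15312) = 3 + 24451 = 24454)
-41245/N(Y(-9, -5), 32) + r/J(-34, u(5)) = -41245/(32 - 9) + 24454/(-32) = -41245/23 + 24454*(-1/32) = -41245*1/23 - 12227/16 = -41245/23 - 12227/16 = -941141/368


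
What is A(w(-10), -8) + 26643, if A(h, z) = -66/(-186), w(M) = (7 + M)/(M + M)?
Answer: 825944/31 ≈ 26643.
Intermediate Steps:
w(M) = (7 + M)/(2*M) (w(M) = (7 + M)/((2*M)) = (7 + M)*(1/(2*M)) = (7 + M)/(2*M))
A(h, z) = 11/31 (A(h, z) = -66*(-1/186) = 11/31)
A(w(-10), -8) + 26643 = 11/31 + 26643 = 825944/31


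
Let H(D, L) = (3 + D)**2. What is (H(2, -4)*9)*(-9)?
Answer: -2025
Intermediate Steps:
(H(2, -4)*9)*(-9) = ((3 + 2)**2*9)*(-9) = (5**2*9)*(-9) = (25*9)*(-9) = 225*(-9) = -2025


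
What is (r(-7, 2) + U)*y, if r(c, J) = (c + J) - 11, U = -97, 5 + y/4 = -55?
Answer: 27120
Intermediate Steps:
y = -240 (y = -20 + 4*(-55) = -20 - 220 = -240)
r(c, J) = -11 + J + c (r(c, J) = (J + c) - 11 = -11 + J + c)
(r(-7, 2) + U)*y = ((-11 + 2 - 7) - 97)*(-240) = (-16 - 97)*(-240) = -113*(-240) = 27120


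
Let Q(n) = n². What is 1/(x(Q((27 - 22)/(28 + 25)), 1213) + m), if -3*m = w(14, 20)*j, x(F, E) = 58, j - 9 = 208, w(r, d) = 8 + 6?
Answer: -3/2864 ≈ -0.0010475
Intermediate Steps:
w(r, d) = 14
j = 217 (j = 9 + 208 = 217)
m = -3038/3 (m = -14*217/3 = -⅓*3038 = -3038/3 ≈ -1012.7)
1/(x(Q((27 - 22)/(28 + 25)), 1213) + m) = 1/(58 - 3038/3) = 1/(-2864/3) = -3/2864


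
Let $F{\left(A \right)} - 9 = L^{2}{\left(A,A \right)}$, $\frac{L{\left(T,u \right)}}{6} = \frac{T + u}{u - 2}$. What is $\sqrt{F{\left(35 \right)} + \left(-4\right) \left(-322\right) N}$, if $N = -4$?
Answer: $\frac{3 i \sqrt{66967}}{11} \approx 70.576 i$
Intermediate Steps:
$L{\left(T,u \right)} = \frac{6 \left(T + u\right)}{-2 + u}$ ($L{\left(T,u \right)} = 6 \frac{T + u}{u - 2} = 6 \frac{T + u}{-2 + u} = \frac{6 \left(T + u\right)}{-2 + u}$)
$F{\left(A \right)} = 9 + \frac{144 A^{2}}{\left(-2 + A\right)^{2}}$ ($F{\left(A \right)} = 9 + \left(\frac{6 \left(A + A\right)}{-2 + A}\right)^{2} = 9 + \left(\frac{6 \cdot 2 A}{-2 + A}\right)^{2} = 9 + \left(\frac{12 A}{-2 + A}\right)^{2} = 9 + \frac{144 A^{2}}{\left(-2 + A\right)^{2}}$)
$\sqrt{F{\left(35 \right)} + \left(-4\right) \left(-322\right) N} = \sqrt{\left(9 + \frac{144 \cdot 35^{2}}{\left(-2 + 35\right)^{2}}\right) + \left(-4\right) \left(-322\right) \left(-4\right)} = \sqrt{\left(9 + 144 \cdot 1225 \cdot \frac{1}{1089}\right) + 1288 \left(-4\right)} = \sqrt{\left(9 + 144 \cdot 1225 \cdot \frac{1}{1089}\right) - 5152} = \sqrt{\left(9 + \frac{19600}{121}\right) - 5152} = \sqrt{\frac{20689}{121} - 5152} = \sqrt{- \frac{602703}{121}} = \frac{3 i \sqrt{66967}}{11}$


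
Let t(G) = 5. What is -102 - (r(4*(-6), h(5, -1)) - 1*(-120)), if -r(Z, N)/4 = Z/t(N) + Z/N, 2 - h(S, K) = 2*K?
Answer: -1326/5 ≈ -265.20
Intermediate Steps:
h(S, K) = 2 - 2*K
r(Z, N) = -4*Z/5 - 4*Z/N (r(Z, N) = -4*(Z/5 + Z/N) = -4*Z/5 - 4*Z/N)
-102 - (r(4*(-6), h(5, -1)) - 1*(-120)) = -102 - (4*(4*(-6))*(-5 - (2 - 2*(-1)))/(5*(2 - 2*(-1))) - 1*(-120)) = -102 - ((⅘)*(-24)*(-5 - (2 + 2))/(2 + 2) + 120) = -102 - ((⅘)*(-24)*(-5 - 1*4)/4 + 120) = -102 - ((⅘)*(-24)*(¼)*(-5 - 4) + 120) = -102 - ((⅘)*(-24)*(¼)*(-9) + 120) = -102 - (216/5 + 120) = -102 - 1*816/5 = -102 - 816/5 = -1326/5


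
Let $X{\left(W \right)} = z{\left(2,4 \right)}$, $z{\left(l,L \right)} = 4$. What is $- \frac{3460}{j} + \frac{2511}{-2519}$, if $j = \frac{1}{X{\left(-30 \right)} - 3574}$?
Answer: $\frac{31115189289}{2519} \approx 1.2352 \cdot 10^{7}$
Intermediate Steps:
$X{\left(W \right)} = 4$
$j = - \frac{1}{3570}$ ($j = \frac{1}{4 - 3574} = \frac{1}{-3570} = - \frac{1}{3570} \approx -0.00028011$)
$- \frac{3460}{j} + \frac{2511}{-2519} = - \frac{3460}{- \frac{1}{3570}} + \frac{2511}{-2519} = \left(-3460\right) \left(-3570\right) + 2511 \left(- \frac{1}{2519}\right) = 12352200 - \frac{2511}{2519} = \frac{31115189289}{2519}$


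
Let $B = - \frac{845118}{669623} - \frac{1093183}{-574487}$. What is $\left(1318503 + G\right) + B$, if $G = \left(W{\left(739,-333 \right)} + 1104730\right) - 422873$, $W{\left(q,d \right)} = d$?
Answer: $\frac{769390049935302370}{384689708401} \approx 2.0 \cdot 10^{6}$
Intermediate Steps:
$B = \frac{246511175543}{384689708401}$ ($B = \left(-845118\right) \frac{1}{669623} - - \frac{1093183}{574487} = - \frac{845118}{669623} + \frac{1093183}{574487} = \frac{246511175543}{384689708401} \approx 0.64081$)
$G = 681524$ ($G = \left(-333 + 1104730\right) - 422873 = 1104397 - 422873 = 681524$)
$\left(1318503 + G\right) + B = \left(1318503 + 681524\right) + \frac{246511175543}{384689708401} = 2000027 + \frac{246511175543}{384689708401} = \frac{769390049935302370}{384689708401}$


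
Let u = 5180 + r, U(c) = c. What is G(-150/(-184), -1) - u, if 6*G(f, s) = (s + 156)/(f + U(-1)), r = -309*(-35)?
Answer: -822875/51 ≈ -16135.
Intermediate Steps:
r = 10815
G(f, s) = (156 + s)/(6*(-1 + f)) (G(f, s) = ((s + 156)/(f - 1))/6 = ((156 + s)/(-1 + f))/6 = (156 + s)/(6*(-1 + f)))
u = 15995 (u = 5180 + 10815 = 15995)
G(-150/(-184), -1) - u = (156 - 1)/(6*(-1 - 150/(-184))) - 1*15995 = (⅙)*155/(-1 - 150*(-1/184)) - 15995 = (⅙)*155/(-1 + 75/92) - 15995 = (⅙)*155/(-17/92) - 15995 = (⅙)*(-92/17)*155 - 15995 = -7130/51 - 15995 = -822875/51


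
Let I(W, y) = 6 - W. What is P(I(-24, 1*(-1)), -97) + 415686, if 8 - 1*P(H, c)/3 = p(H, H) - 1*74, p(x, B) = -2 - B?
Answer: 416028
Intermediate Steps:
P(H, c) = 252 + 3*H (P(H, c) = 24 - 3*((-2 - H) - 1*74) = 24 - 3*((-2 - H) - 74) = 24 - 3*(-76 - H) = 24 + (228 + 3*H) = 252 + 3*H)
P(I(-24, 1*(-1)), -97) + 415686 = (252 + 3*(6 - 1*(-24))) + 415686 = (252 + 3*(6 + 24)) + 415686 = (252 + 3*30) + 415686 = (252 + 90) + 415686 = 342 + 415686 = 416028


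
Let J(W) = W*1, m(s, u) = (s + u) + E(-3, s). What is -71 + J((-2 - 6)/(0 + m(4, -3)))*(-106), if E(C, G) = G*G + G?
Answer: -643/21 ≈ -30.619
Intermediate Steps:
E(C, G) = G + G**2 (E(C, G) = G**2 + G = G + G**2)
m(s, u) = s + u + s*(1 + s) (m(s, u) = (s + u) + s*(1 + s) = s + u + s*(1 + s))
J(W) = W
-71 + J((-2 - 6)/(0 + m(4, -3)))*(-106) = -71 + ((-2 - 6)/(0 + (4 - 3 + 4*(1 + 4))))*(-106) = -71 - 8/(0 + (4 - 3 + 4*5))*(-106) = -71 - 8/(0 + (4 - 3 + 20))*(-106) = -71 - 8/(0 + 21)*(-106) = -71 - 8/21*(-106) = -71 + 848/21 = -643/21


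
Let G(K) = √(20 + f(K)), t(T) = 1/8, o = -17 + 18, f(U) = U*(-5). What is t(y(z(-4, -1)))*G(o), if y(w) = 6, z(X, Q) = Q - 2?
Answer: √15/8 ≈ 0.48412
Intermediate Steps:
z(X, Q) = -2 + Q
f(U) = -5*U
o = 1
t(T) = ⅛
G(K) = √(20 - 5*K)
t(y(z(-4, -1)))*G(o) = √(20 - 5*1)/8 = √(20 - 5)/8 = √15/8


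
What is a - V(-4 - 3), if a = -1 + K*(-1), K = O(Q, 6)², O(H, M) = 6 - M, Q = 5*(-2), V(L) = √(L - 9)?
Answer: -1 - 4*I ≈ -1.0 - 4.0*I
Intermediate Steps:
V(L) = √(-9 + L)
Q = -10
K = 0 (K = (6 - 1*6)² = (6 - 6)² = 0² = 0)
a = -1 (a = -1 + 0*(-1) = -1 + 0 = -1)
a - V(-4 - 3) = -1 - √(-9 + (-4 - 3)) = -1 - √(-9 - 7) = -1 - √(-16) = -1 - 4*I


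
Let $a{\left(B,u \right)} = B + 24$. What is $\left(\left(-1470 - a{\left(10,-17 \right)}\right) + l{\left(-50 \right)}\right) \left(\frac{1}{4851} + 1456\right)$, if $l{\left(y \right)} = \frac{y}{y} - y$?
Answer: $- \frac{10262621821}{4851} \approx -2.1156 \cdot 10^{6}$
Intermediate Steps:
$a{\left(B,u \right)} = 24 + B$
$l{\left(y \right)} = 1 - y$
$\left(\left(-1470 - a{\left(10,-17 \right)}\right) + l{\left(-50 \right)}\right) \left(\frac{1}{4851} + 1456\right) = \left(\left(-1470 - \left(24 + 10\right)\right) + \left(1 - -50\right)\right) \left(\frac{1}{4851} + 1456\right) = \left(\left(-1470 - 34\right) + \left(1 + 50\right)\right) \left(\frac{1}{4851} + 1456\right) = \left(\left(-1470 - 34\right) + 51\right) \frac{7063057}{4851} = \left(-1504 + 51\right) \frac{7063057}{4851} = \left(-1453\right) \frac{7063057}{4851} = - \frac{10262621821}{4851}$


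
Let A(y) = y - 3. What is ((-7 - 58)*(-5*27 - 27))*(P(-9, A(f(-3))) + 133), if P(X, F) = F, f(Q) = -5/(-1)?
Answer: 1421550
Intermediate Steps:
f(Q) = 5 (f(Q) = -5*(-1) = 5)
A(y) = -3 + y
((-7 - 58)*(-5*27 - 27))*(P(-9, A(f(-3))) + 133) = ((-7 - 58)*(-5*27 - 27))*((-3 + 5) + 133) = (-65*(-135 - 27))*(2 + 133) = -65*(-162)*135 = 10530*135 = 1421550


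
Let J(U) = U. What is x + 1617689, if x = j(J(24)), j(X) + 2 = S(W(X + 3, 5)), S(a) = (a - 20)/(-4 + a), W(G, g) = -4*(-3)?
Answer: 1617686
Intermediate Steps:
W(G, g) = 12
S(a) = (-20 + a)/(-4 + a)
j(X) = -3 (j(X) = -2 + (-20 + 12)/(-4 + 12) = -2 - 8/8 = -2 + (1/8)*(-8) = -2 - 1 = -3)
x = -3
x + 1617689 = -3 + 1617689 = 1617686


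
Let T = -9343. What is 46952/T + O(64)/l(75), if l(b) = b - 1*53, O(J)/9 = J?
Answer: 2174312/102773 ≈ 21.156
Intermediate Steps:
O(J) = 9*J
l(b) = -53 + b (l(b) = b - 53 = -53 + b)
46952/T + O(64)/l(75) = 46952/(-9343) + (9*64)/(-53 + 75) = 46952*(-1/9343) + 576/22 = -46952/9343 + 576*(1/22) = -46952/9343 + 288/11 = 2174312/102773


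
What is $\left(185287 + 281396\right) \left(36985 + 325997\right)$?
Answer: $169397528706$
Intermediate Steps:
$\left(185287 + 281396\right) \left(36985 + 325997\right) = 466683 \cdot 362982 = 169397528706$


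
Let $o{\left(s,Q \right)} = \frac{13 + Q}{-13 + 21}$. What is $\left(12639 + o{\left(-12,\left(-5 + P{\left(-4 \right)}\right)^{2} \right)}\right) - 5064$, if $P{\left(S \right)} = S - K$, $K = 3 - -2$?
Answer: $\frac{60809}{8} \approx 7601.1$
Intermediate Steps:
$K = 5$ ($K = 3 + 2 = 5$)
$P{\left(S \right)} = -5 + S$ ($P{\left(S \right)} = S - 5 = -5 + S$)
$o{\left(s,Q \right)} = \frac{13}{8} + \frac{Q}{8}$ ($o{\left(s,Q \right)} = \frac{13 + Q}{8} = \left(13 + Q\right) \frac{1}{8} = \frac{13}{8} + \frac{Q}{8}$)
$\left(12639 + o{\left(-12,\left(-5 + P{\left(-4 \right)}\right)^{2} \right)}\right) - 5064 = \left(12639 + \left(\frac{13}{8} + \frac{\left(-5 - 9\right)^{2}}{8}\right)\right) - 5064 = \left(12639 + \left(\frac{13}{8} + \frac{\left(-14\right)^{2}}{8}\right)\right) - 5064 = \left(12639 + \left(\frac{13}{8} + \frac{1}{8} \cdot 196\right)\right) - 5064 = \left(12639 + \left(\frac{13}{8} + \frac{49}{2}\right)\right) - 5064 = \left(12639 + \frac{209}{8}\right) - 5064 = \frac{101321}{8} - 5064 = \frac{60809}{8}$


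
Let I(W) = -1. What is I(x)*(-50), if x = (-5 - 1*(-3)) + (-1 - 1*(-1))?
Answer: 50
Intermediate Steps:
x = -2 (x = (-5 + 3) + (-1 + 1) = -2 + 0 = -2)
I(x)*(-50) = -1*(-50) = 50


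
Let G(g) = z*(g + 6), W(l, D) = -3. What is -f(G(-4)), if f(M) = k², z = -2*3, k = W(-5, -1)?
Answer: -9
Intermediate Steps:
k = -3
z = -6
G(g) = -36 - 6*g (G(g) = -6*(g + 6) = -6*(6 + g) = -36 - 6*g)
f(M) = 9 (f(M) = (-3)² = 9)
-f(G(-4)) = -1*9 = -9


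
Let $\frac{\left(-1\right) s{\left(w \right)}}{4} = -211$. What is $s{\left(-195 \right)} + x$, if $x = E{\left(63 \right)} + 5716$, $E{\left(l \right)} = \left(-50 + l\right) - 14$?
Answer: $6559$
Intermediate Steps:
$s{\left(w \right)} = 844$ ($s{\left(w \right)} = \left(-4\right) \left(-211\right) = 844$)
$E{\left(l \right)} = -64 + l$
$x = 5715$ ($x = \left(-64 + 63\right) + 5716 = -1 + 5716 = 5715$)
$s{\left(-195 \right)} + x = 844 + 5715 = 6559$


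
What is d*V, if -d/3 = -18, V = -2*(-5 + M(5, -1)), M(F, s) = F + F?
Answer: -540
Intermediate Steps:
M(F, s) = 2*F
V = -10 (V = -2*(-5 + 2*5) = -2*(-5 + 10) = -2*5 = -10)
d = 54 (d = -3*(-18) = 54)
d*V = 54*(-10) = -540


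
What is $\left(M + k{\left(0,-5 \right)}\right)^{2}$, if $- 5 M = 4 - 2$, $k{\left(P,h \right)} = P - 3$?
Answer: $\frac{289}{25} \approx 11.56$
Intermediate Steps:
$k{\left(P,h \right)} = -3 + P$
$M = - \frac{2}{5}$ ($M = - \frac{4 - 2}{5} = \left(- \frac{1}{5}\right) 2 = - \frac{2}{5} \approx -0.4$)
$\left(M + k{\left(0,-5 \right)}\right)^{2} = \left(- \frac{2}{5} + \left(-3 + 0\right)\right)^{2} = \left(- \frac{2}{5} - 3\right)^{2} = \left(- \frac{17}{5}\right)^{2} = \frac{289}{25}$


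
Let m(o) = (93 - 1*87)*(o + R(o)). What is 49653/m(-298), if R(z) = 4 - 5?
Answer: -16551/598 ≈ -27.677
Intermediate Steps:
R(z) = -1
m(o) = -6 + 6*o (m(o) = (93 - 1*87)*(o - 1) = (93 - 87)*(-1 + o) = 6*(-1 + o) = -6 + 6*o)
49653/m(-298) = 49653/(-6 + 6*(-298)) = 49653/(-6 - 1788) = 49653/(-1794) = 49653*(-1/1794) = -16551/598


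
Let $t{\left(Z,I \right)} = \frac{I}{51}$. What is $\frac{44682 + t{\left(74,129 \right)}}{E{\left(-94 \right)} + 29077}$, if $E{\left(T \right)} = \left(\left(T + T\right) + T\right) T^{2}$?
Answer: $- \frac{759637}{41865475} \approx -0.018145$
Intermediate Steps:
$t{\left(Z,I \right)} = \frac{I}{51}$ ($t{\left(Z,I \right)} = I \frac{1}{51} = \frac{I}{51}$)
$E{\left(T \right)} = 3 T^{3}$ ($E{\left(T \right)} = \left(2 T + T\right) T^{2} = 3 T T^{2} = 3 T^{3}$)
$\frac{44682 + t{\left(74,129 \right)}}{E{\left(-94 \right)} + 29077} = \frac{44682 + \frac{1}{51} \cdot 129}{3 \left(-94\right)^{3} + 29077} = \frac{44682 + \frac{43}{17}}{3 \left(-830584\right) + 29077} = \frac{759637}{17 \left(-2491752 + 29077\right)} = \frac{759637}{17 \left(-2462675\right)} = \frac{759637}{17} \left(- \frac{1}{2462675}\right) = - \frac{759637}{41865475}$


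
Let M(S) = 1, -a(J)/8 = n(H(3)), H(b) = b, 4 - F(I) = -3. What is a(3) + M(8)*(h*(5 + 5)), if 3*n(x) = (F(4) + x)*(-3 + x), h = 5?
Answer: 50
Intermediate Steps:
F(I) = 7 (F(I) = 4 - 1*(-3) = 4 + 3 = 7)
n(x) = (-3 + x)*(7 + x)/3 (n(x) = ((7 + x)*(-3 + x))/3 = ((-3 + x)*(7 + x))/3 = (-3 + x)*(7 + x)/3)
a(J) = 0 (a(J) = -8*(-7 + (⅓)*3² + (4/3)*3) = -8*(-7 + (⅓)*9 + 4) = -8*(-7 + 3 + 4) = -8*0 = 0)
a(3) + M(8)*(h*(5 + 5)) = 0 + 1*(5*(5 + 5)) = 0 + 1*(5*10) = 0 + 1*50 = 0 + 50 = 50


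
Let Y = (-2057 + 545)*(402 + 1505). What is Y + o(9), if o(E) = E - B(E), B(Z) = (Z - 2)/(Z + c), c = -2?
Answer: -2883376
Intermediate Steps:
Y = -2883384 (Y = -1512*1907 = -2883384)
B(Z) = 1 (B(Z) = (Z - 2)/(Z - 2) = (-2 + Z)/(-2 + Z) = 1)
o(E) = -1 + E (o(E) = E - 1*1 = E - 1 = -1 + E)
Y + o(9) = -2883384 + (-1 + 9) = -2883384 + 8 = -2883376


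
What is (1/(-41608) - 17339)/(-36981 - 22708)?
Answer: 721441113/2483539912 ≈ 0.29049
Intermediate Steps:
(1/(-41608) - 17339)/(-36981 - 22708) = (-1/41608 - 17339)/(-59689) = -721441113/41608*(-1/59689) = 721441113/2483539912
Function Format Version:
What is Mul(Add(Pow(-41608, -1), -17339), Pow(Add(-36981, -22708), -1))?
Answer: Rational(721441113, 2483539912) ≈ 0.29049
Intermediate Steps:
Mul(Add(Pow(-41608, -1), -17339), Pow(Add(-36981, -22708), -1)) = Mul(Add(Rational(-1, 41608), -17339), Pow(-59689, -1)) = Mul(Rational(-721441113, 41608), Rational(-1, 59689)) = Rational(721441113, 2483539912)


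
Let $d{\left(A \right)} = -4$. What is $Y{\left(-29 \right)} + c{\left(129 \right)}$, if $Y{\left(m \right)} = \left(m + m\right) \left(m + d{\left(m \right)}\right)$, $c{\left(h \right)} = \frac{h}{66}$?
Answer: $\frac{42151}{22} \approx 1916.0$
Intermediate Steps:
$c{\left(h \right)} = \frac{h}{66}$ ($c{\left(h \right)} = h \frac{1}{66} = \frac{h}{66}$)
$Y{\left(m \right)} = 2 m \left(-4 + m\right)$ ($Y{\left(m \right)} = \left(m + m\right) \left(m - 4\right) = 2 m \left(-4 + m\right)$)
$Y{\left(-29 \right)} + c{\left(129 \right)} = 2 \left(-29\right) \left(-4 - 29\right) + \frac{1}{66} \cdot 129 = 2 \left(-29\right) \left(-33\right) + \frac{43}{22} = 1914 + \frac{43}{22} = \frac{42151}{22}$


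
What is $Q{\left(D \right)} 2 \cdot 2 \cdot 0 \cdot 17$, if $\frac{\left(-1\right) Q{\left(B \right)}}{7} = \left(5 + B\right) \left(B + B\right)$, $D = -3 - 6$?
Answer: $0$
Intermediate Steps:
$D = -9$ ($D = -3 - 6 = -9$)
$Q{\left(B \right)} = - 14 B \left(5 + B\right)$ ($Q{\left(B \right)} = - 7 \left(5 + B\right) \left(B + B\right) = - 7 \left(5 + B\right) 2 B = - 7 \cdot 2 B \left(5 + B\right) = - 14 B \left(5 + B\right)$)
$Q{\left(D \right)} 2 \cdot 2 \cdot 0 \cdot 17 = \left(-14\right) \left(-9\right) \left(5 - 9\right) 2 \cdot 2 \cdot 0 \cdot 17 = \left(-14\right) \left(-9\right) \left(-4\right) 4 \cdot 0 \cdot 17 = \left(-504\right) 0 \cdot 17 = 0 \cdot 17 = 0$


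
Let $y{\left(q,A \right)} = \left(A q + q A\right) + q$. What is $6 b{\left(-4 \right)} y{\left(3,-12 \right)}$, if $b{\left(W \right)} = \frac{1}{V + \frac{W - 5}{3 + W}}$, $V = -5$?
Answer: $- \frac{207}{2} \approx -103.5$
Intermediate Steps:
$y{\left(q,A \right)} = q + 2 A q$ ($y{\left(q,A \right)} = \left(A q + A q\right) + q = 2 A q + q = q + 2 A q$)
$b{\left(W \right)} = \frac{1}{-5 + \frac{-5 + W}{3 + W}}$ ($b{\left(W \right)} = \frac{1}{-5 + \frac{W - 5}{3 + W}} = \frac{1}{-5 + \frac{-5 + W}{3 + W}}$)
$6 b{\left(-4 \right)} y{\left(3,-12 \right)} = 6 \frac{-3 - -4}{4 \left(5 - 4\right)} 3 \left(1 + 2 \left(-12\right)\right) = 6 \frac{-3 + 4}{4 \cdot 1} \cdot 3 \left(1 - 24\right) = 6 \cdot \frac{1}{4} \cdot 1 \cdot 1 \cdot 3 \left(-23\right) = 6 \cdot \frac{1}{4} \left(-69\right) = 6 \left(- \frac{69}{4}\right) = - \frac{207}{2}$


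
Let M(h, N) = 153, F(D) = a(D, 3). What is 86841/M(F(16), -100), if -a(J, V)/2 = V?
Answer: 9649/17 ≈ 567.59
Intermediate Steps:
a(J, V) = -2*V
F(D) = -6 (F(D) = -2*3 = -6)
86841/M(F(16), -100) = 86841/153 = 86841*(1/153) = 9649/17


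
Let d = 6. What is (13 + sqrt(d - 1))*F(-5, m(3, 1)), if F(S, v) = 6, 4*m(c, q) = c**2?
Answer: 78 + 6*sqrt(5) ≈ 91.416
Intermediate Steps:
m(c, q) = c**2/4
(13 + sqrt(d - 1))*F(-5, m(3, 1)) = (13 + sqrt(6 - 1))*6 = (13 + sqrt(5))*6 = 78 + 6*sqrt(5)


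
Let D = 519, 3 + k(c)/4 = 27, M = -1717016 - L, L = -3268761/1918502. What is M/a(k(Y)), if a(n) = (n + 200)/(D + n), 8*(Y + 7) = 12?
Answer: -2025868647181665/567876592 ≈ -3.5674e+6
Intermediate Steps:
Y = -11/2 (Y = -7 + (⅛)*12 = -7 + 3/2 = -11/2 ≈ -5.5000)
L = -3268761/1918502 (L = -3268761*1/1918502 = -3268761/1918502 ≈ -1.7038)
M = -3294095361271/1918502 (M = -1717016 - 1*(-3268761/1918502) = -1717016 + 3268761/1918502 = -3294095361271/1918502 ≈ -1.7170e+6)
k(c) = 96 (k(c) = -12 + 4*27 = -12 + 108 = 96)
a(n) = (200 + n)/(519 + n) (a(n) = (n + 200)/(519 + n) = (200 + n)/(519 + n))
M/a(k(Y)) = -3294095361271*(519 + 96)/(200 + 96)/1918502 = -3294095361271/(1918502*(296/615)) = -3294095361271/(1918502*((1/615)*296)) = -3294095361271/(1918502*296/615) = -3294095361271/1918502*615/296 = -2025868647181665/567876592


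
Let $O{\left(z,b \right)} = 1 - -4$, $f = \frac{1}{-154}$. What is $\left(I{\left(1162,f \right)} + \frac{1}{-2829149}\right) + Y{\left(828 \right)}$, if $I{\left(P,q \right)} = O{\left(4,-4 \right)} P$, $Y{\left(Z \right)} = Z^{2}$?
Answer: $\frac{1956056643705}{2829149} \approx 6.9139 \cdot 10^{5}$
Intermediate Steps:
$f = - \frac{1}{154} \approx -0.0064935$
$O{\left(z,b \right)} = 5$ ($O{\left(z,b \right)} = 1 + 4 = 5$)
$I{\left(P,q \right)} = 5 P$
$\left(I{\left(1162,f \right)} + \frac{1}{-2829149}\right) + Y{\left(828 \right)} = \left(5 \cdot 1162 + \frac{1}{-2829149}\right) + 828^{2} = \left(5810 - \frac{1}{2829149}\right) + 685584 = \frac{16437355689}{2829149} + 685584 = \frac{1956056643705}{2829149}$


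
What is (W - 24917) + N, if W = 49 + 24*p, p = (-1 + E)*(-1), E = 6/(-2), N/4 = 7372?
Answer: 4716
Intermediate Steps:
N = 29488 (N = 4*7372 = 29488)
E = -3 (E = 6*(-½) = -3)
p = 4 (p = (-1 - 3)*(-1) = -4*(-1) = 4)
W = 145 (W = 49 + 24*4 = 49 + 96 = 145)
(W - 24917) + N = (145 - 24917) + 29488 = -24772 + 29488 = 4716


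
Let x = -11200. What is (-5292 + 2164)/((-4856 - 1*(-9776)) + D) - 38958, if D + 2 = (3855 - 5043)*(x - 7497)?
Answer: -432764048530/11108477 ≈ -38958.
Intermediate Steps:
D = 22212034 (D = -2 + (3855 - 5043)*(-11200 - 7497) = -2 - 1188*(-18697) = -2 + 22212036 = 22212034)
(-5292 + 2164)/((-4856 - 1*(-9776)) + D) - 38958 = (-5292 + 2164)/((-4856 - 1*(-9776)) + 22212034) - 38958 = -3128/((-4856 + 9776) + 22212034) - 38958 = -3128/(4920 + 22212034) - 38958 = -3128/22216954 - 38958 = -3128*1/22216954 - 38958 = -1564/11108477 - 38958 = -432764048530/11108477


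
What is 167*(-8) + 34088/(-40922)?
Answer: -27352940/20461 ≈ -1336.8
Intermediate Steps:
167*(-8) + 34088/(-40922) = -1336 + 34088*(-1/40922) = -1336 - 17044/20461 = -27352940/20461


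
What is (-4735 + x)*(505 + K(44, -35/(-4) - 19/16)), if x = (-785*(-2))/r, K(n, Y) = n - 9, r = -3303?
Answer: -938476500/367 ≈ -2.5572e+6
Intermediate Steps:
K(n, Y) = -9 + n
x = -1570/3303 (x = -785*(-2)/(-3303) = 1570*(-1/3303) = -1570/3303 ≈ -0.47533)
(-4735 + x)*(505 + K(44, -35/(-4) - 19/16)) = (-4735 - 1570/3303)*(505 + (-9 + 44)) = -15641275*(505 + 35)/3303 = -15641275/3303*540 = -938476500/367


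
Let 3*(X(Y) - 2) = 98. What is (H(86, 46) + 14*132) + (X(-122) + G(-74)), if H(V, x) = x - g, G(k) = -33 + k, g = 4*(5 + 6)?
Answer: 5333/3 ≈ 1777.7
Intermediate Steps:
g = 44 (g = 4*11 = 44)
X(Y) = 104/3 (X(Y) = 2 + (1/3)*98 = 2 + 98/3 = 104/3)
H(V, x) = -44 + x (H(V, x) = x - 1*44 = x - 44 = -44 + x)
(H(86, 46) + 14*132) + (X(-122) + G(-74)) = ((-44 + 46) + 14*132) + (104/3 + (-33 - 74)) = (2 + 1848) + (104/3 - 107) = 1850 - 217/3 = 5333/3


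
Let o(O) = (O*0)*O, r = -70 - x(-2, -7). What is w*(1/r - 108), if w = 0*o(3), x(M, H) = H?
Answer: 0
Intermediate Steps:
r = -63 (r = -70 - 1*(-7) = -70 + 7 = -63)
o(O) = 0 (o(O) = 0*O = 0)
w = 0 (w = 0*0 = 0)
w*(1/r - 108) = 0*(1/(-63) - 108) = 0*(-1/63 - 108) = 0*(-6805/63) = 0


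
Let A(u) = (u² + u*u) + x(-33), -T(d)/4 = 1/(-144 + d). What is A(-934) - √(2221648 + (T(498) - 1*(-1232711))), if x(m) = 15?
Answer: 1744727 - √108221612757/177 ≈ 1.7429e+6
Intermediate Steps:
T(d) = -4/(-144 + d)
A(u) = 15 + 2*u² (A(u) = (u² + u*u) + 15 = (u² + u²) + 15 = 2*u² + 15 = 15 + 2*u²)
A(-934) - √(2221648 + (T(498) - 1*(-1232711))) = (15 + 2*(-934)²) - √(2221648 + (-4/(-144 + 498) - 1*(-1232711))) = (15 + 2*872356) - √(2221648 + (-4/354 + 1232711)) = (15 + 1744712) - √(2221648 + (-4*1/354 + 1232711)) = 1744727 - √(2221648 + (-2/177 + 1232711)) = 1744727 - √(2221648 + 218189845/177) = 1744727 - √(611421541/177) = 1744727 - √108221612757/177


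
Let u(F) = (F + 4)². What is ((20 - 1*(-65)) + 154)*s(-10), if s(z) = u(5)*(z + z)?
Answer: -387180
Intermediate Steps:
u(F) = (4 + F)²
s(z) = 162*z (s(z) = (4 + 5)²*(z + z) = 9²*(2*z) = 81*(2*z) = 162*z)
((20 - 1*(-65)) + 154)*s(-10) = ((20 - 1*(-65)) + 154)*(162*(-10)) = ((20 + 65) + 154)*(-1620) = (85 + 154)*(-1620) = 239*(-1620) = -387180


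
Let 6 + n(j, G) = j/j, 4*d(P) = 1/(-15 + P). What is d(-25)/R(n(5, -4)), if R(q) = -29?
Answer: 1/4640 ≈ 0.00021552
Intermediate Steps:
d(P) = 1/(4*(-15 + P))
n(j, G) = -5 (n(j, G) = -6 + j/j = -6 + 1 = -5)
d(-25)/R(n(5, -4)) = (1/(4*(-15 - 25)))/(-29) = ((1/4)/(-40))*(-1/29) = ((1/4)*(-1/40))*(-1/29) = -1/160*(-1/29) = 1/4640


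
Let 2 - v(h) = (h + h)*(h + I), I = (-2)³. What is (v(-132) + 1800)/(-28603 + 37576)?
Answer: -35158/8973 ≈ -3.9182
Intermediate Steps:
I = -8
v(h) = 2 - 2*h*(-8 + h) (v(h) = 2 - (h + h)*(h - 8) = 2 - 2*h*(-8 + h))
(v(-132) + 1800)/(-28603 + 37576) = ((2 - 2*(-132)² + 16*(-132)) + 1800)/(-28603 + 37576) = ((2 - 2*17424 - 2112) + 1800)/8973 = ((2 - 34848 - 2112) + 1800)*(1/8973) = (-36958 + 1800)*(1/8973) = -35158*1/8973 = -35158/8973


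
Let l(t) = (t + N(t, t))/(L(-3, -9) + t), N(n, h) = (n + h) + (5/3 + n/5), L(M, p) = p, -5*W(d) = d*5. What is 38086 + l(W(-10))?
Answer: 114359/3 ≈ 38120.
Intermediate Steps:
W(d) = -d (W(d) = -d*5/5 = -d)
N(n, h) = 5/3 + h + 6*n/5 (N(n, h) = (h + n) + (5*(⅓) + n*(⅕)) = (h + n) + (5/3 + n/5) = 5/3 + h + 6*n/5)
l(t) = (5/3 + 16*t/5)/(-9 + t) (l(t) = (t + (5/3 + t + 6*t/5))/(-9 + t) = (t + (5/3 + 11*t/5))/(-9 + t) = (5/3 + 16*t/5)/(-9 + t))
38086 + l(W(-10)) = 38086 + (25 + 48*(-1*(-10)))/(15*(-9 - 1*(-10))) = 38086 + (25 + 48*10)/(15*(-9 + 10)) = 38086 + (1/15)*(25 + 480)/1 = 38086 + (1/15)*1*505 = 38086 + 101/3 = 114359/3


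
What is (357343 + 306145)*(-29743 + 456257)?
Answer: 282986920832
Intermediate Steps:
(357343 + 306145)*(-29743 + 456257) = 663488*426514 = 282986920832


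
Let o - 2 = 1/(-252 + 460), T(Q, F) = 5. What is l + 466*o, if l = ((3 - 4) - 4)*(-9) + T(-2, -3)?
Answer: 102361/104 ≈ 984.24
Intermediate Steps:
l = 50 (l = ((3 - 4) - 4)*(-9) + 5 = (-1 - 4)*(-9) + 5 = -5*(-9) + 5 = 45 + 5 = 50)
o = 417/208 (o = 2 + 1/(-252 + 460) = 2 + 1/208 = 417/208 ≈ 2.0048)
l + 466*o = 50 + 466*(417/208) = 50 + 97161/104 = 102361/104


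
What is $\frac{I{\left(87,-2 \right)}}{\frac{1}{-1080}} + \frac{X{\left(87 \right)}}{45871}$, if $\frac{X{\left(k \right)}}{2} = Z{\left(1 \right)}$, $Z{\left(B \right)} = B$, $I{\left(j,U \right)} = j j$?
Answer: $- \frac{374973406918}{45871} \approx -8.1745 \cdot 10^{6}$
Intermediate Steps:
$I{\left(j,U \right)} = j^{2}$
$X{\left(k \right)} = 2$ ($X{\left(k \right)} = 2 \cdot 1 = 2$)
$\frac{I{\left(87,-2 \right)}}{\frac{1}{-1080}} + \frac{X{\left(87 \right)}}{45871} = \frac{87^{2}}{\frac{1}{-1080}} + \frac{2}{45871} = \frac{7569}{- \frac{1}{1080}} + 2 \cdot \frac{1}{45871} = 7569 \left(-1080\right) + \frac{2}{45871} = -8174520 + \frac{2}{45871} = - \frac{374973406918}{45871}$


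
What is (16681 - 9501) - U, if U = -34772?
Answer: 41952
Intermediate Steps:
(16681 - 9501) - U = (16681 - 9501) - 1*(-34772) = 7180 + 34772 = 41952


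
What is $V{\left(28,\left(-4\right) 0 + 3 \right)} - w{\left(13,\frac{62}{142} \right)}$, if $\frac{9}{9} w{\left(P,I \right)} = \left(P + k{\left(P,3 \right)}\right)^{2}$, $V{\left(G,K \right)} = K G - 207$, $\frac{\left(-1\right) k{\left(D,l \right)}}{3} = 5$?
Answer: $-127$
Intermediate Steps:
$k{\left(D,l \right)} = -15$ ($k{\left(D,l \right)} = \left(-3\right) 5 = -15$)
$V{\left(G,K \right)} = -207 + G K$ ($V{\left(G,K \right)} = G K - 207 = -207 + G K$)
$w{\left(P,I \right)} = \left(-15 + P\right)^{2}$ ($w{\left(P,I \right)} = \left(P - 15\right)^{2} = \left(-15 + P\right)^{2}$)
$V{\left(28,\left(-4\right) 0 + 3 \right)} - w{\left(13,\frac{62}{142} \right)} = \left(-207 + 28 \left(\left(-4\right) 0 + 3\right)\right) - \left(-15 + 13\right)^{2} = \left(-207 + 28 \left(0 + 3\right)\right) - \left(-2\right)^{2} = \left(-207 + 28 \cdot 3\right) - 4 = \left(-207 + 84\right) - 4 = -123 - 4 = -127$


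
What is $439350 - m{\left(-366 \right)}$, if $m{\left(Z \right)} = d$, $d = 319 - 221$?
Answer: $439252$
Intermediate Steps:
$d = 98$ ($d = 319 - 221 = 98$)
$m{\left(Z \right)} = 98$
$439350 - m{\left(-366 \right)} = 439350 - 98 = 439252$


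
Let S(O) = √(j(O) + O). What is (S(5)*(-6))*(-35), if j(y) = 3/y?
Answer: 84*√35 ≈ 496.95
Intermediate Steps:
S(O) = √(O + 3/O) (S(O) = √(3/O + O) = √(O + 3/O))
(S(5)*(-6))*(-35) = (√(5 + 3/5)*(-6))*(-35) = (√(5 + 3*(⅕))*(-6))*(-35) = (√(5 + ⅗)*(-6))*(-35) = (√(28/5)*(-6))*(-35) = ((2*√35/5)*(-6))*(-35) = -12*√35/5*(-35) = 84*√35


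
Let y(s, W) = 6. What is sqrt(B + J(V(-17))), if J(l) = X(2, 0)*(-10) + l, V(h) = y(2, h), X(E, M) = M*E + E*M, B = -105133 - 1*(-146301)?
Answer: sqrt(41174) ≈ 202.91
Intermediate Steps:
B = 41168 (B = -105133 + 146301 = 41168)
X(E, M) = 2*E*M (X(E, M) = E*M + E*M = 2*E*M)
V(h) = 6
J(l) = l (J(l) = (2*2*0)*(-10) + l = 0*(-10) + l = 0 + l = l)
sqrt(B + J(V(-17))) = sqrt(41168 + 6) = sqrt(41174)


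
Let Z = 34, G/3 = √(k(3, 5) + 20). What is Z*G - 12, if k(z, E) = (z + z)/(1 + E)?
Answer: -12 + 102*√21 ≈ 455.42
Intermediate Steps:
k(z, E) = 2*z/(1 + E) (k(z, E) = (2*z)/(1 + E) = 2*z/(1 + E))
G = 3*√21 (G = 3*√(2*3/(1 + 5) + 20) = 3*√(2*3/6 + 20) = 3*√(2*3*(⅙) + 20) = 3*√(1 + 20) = 3*√21 ≈ 13.748)
Z*G - 12 = 34*(3*√21) - 12 = 102*√21 - 12 = -12 + 102*√21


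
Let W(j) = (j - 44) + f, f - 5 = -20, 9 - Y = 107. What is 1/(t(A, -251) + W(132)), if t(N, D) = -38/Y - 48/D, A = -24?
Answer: 12299/904948 ≈ 0.013591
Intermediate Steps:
Y = -98 (Y = 9 - 1*107 = 9 - 107 = -98)
f = -15 (f = 5 - 20 = -15)
t(N, D) = 19/49 - 48/D (t(N, D) = -38/(-98) - 48/D = -38*(-1/98) - 48/D = 19/49 - 48/D)
W(j) = -59 + j (W(j) = (j - 44) - 15 = (-44 + j) - 15 = -59 + j)
1/(t(A, -251) + W(132)) = 1/((19/49 - 48/(-251)) + (-59 + 132)) = 1/((19/49 - 48*(-1/251)) + 73) = 1/((19/49 + 48/251) + 73) = 1/(7121/12299 + 73) = 1/(904948/12299) = 12299/904948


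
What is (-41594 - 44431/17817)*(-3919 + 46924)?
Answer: -10624022990215/5939 ≈ -1.7889e+9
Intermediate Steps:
(-41594 - 44431/17817)*(-3919 + 46924) = (-41594 - 44431*1/17817)*43005 = (-41594 - 44431/17817)*43005 = -741124729/17817*43005 = -10624022990215/5939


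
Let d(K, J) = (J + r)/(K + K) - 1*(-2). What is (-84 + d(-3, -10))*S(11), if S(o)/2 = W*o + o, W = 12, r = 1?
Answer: -23023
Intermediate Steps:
S(o) = 26*o (S(o) = 2*(12*o + o) = 2*(13*o) = 26*o)
d(K, J) = 2 + (1 + J)/(2*K) (d(K, J) = (J + 1)/(K + K) - 1*(-2) = (1 + J)/((2*K)) + 2 = (1 + J)*(1/(2*K)) + 2 = (1 + J)/(2*K) + 2 = 2 + (1 + J)/(2*K))
(-84 + d(-3, -10))*S(11) = (-84 + (½)*(1 - 10 + 4*(-3))/(-3))*(26*11) = (-84 + (½)*(-⅓)*(1 - 10 - 12))*286 = (-84 + (½)*(-⅓)*(-21))*286 = (-84 + 7/2)*286 = -161/2*286 = -23023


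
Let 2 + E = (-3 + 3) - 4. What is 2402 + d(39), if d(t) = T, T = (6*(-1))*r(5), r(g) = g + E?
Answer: 2408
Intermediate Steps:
E = -6 (E = -2 + ((-3 + 3) - 4) = -2 + (0 - 4) = -2 - 4 = -6)
r(g) = -6 + g (r(g) = g - 6 = -6 + g)
T = 6 (T = (6*(-1))*(-6 + 5) = -6*(-1) = 6)
d(t) = 6
2402 + d(39) = 2402 + 6 = 2408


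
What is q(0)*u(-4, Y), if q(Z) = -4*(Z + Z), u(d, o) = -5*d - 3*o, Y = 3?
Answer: 0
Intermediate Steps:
q(Z) = -8*Z
q(0)*u(-4, Y) = (-8*0)*(-5*(-4) - 3*3) = 0*(20 - 9) = 0*11 = 0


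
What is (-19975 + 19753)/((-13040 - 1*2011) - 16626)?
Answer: 74/10559 ≈ 0.0070082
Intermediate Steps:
(-19975 + 19753)/((-13040 - 1*2011) - 16626) = -222/((-13040 - 2011) - 16626) = -222/(-15051 - 16626) = -222/(-31677) = -222*(-1/31677) = 74/10559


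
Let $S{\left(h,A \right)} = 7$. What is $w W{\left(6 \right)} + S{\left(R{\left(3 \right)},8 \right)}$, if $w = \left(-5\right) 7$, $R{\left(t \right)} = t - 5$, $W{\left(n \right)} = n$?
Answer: $-203$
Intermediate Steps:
$R{\left(t \right)} = -5 + t$ ($R{\left(t \right)} = t - 5 = -5 + t$)
$w = -35$
$w W{\left(6 \right)} + S{\left(R{\left(3 \right)},8 \right)} = \left(-35\right) 6 + 7 = -210 + 7 = -203$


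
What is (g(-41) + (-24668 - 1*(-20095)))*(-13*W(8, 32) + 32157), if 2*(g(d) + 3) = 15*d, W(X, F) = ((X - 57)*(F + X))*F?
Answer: -8277698539/2 ≈ -4.1388e+9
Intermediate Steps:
W(X, F) = F*(-57 + X)*(F + X) (W(X, F) = ((-57 + X)*(F + X))*F = F*(-57 + X)*(F + X))
g(d) = -3 + 15*d/2 (g(d) = -3 + (15*d)/2 = -3 + 15*d/2)
(g(-41) + (-24668 - 1*(-20095)))*(-13*W(8, 32) + 32157) = ((-3 + (15/2)*(-41)) + (-24668 - 1*(-20095)))*(-416*(8² - 57*32 - 57*8 + 32*8) + 32157) = ((-3 - 615/2) + (-24668 + 20095))*(-416*(64 - 1824 - 456 + 256) + 32157) = (-621/2 - 4573)*(-416*(-1960) + 32157) = -9767*(-13*(-62720) + 32157)/2 = -9767*(815360 + 32157)/2 = -9767/2*847517 = -8277698539/2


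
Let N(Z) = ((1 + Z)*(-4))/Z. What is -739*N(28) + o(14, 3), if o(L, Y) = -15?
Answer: 21326/7 ≈ 3046.6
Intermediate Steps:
N(Z) = (-4 - 4*Z)/Z
-739*N(28) + o(14, 3) = -739*(-4 - 4/28) - 15 = -739*(-4 - 4*1/28) - 15 = -739*(-4 - 1/7) - 15 = -739*(-29/7) - 15 = 21431/7 - 15 = 21326/7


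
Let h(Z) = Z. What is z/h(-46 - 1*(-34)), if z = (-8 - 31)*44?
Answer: 143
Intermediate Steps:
z = -1716 (z = -39*44 = -1716)
z/h(-46 - 1*(-34)) = -1716/(-46 - 1*(-34)) = -1716/(-46 + 34) = -1716/(-12) = -1716*(-1/12) = 143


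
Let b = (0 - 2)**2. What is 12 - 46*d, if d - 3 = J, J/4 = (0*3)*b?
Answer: -126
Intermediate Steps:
b = 4 (b = (-2)**2 = 4)
J = 0 (J = 4*((0*3)*4) = 4*(0*4) = 4*0 = 0)
d = 3 (d = 3 + 0 = 3)
12 - 46*d = 12 - 46*3 = 12 - 138 = -126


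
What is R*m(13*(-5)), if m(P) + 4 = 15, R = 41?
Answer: 451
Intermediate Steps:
m(P) = 11 (m(P) = -4 + 15 = 11)
R*m(13*(-5)) = 41*11 = 451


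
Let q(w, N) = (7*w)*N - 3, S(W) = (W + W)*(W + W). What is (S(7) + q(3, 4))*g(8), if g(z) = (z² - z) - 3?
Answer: 14681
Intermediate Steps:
g(z) = -3 + z² - z
S(W) = 4*W² (S(W) = (2*W)*(2*W) = 4*W²)
q(w, N) = -3 + 7*N*w (q(w, N) = 7*N*w - 3 = -3 + 7*N*w)
(S(7) + q(3, 4))*g(8) = (4*7² + (-3 + 7*4*3))*(-3 + 8² - 1*8) = (4*49 + (-3 + 84))*(-3 + 64 - 8) = (196 + 81)*53 = 277*53 = 14681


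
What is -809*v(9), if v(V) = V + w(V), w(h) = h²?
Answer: -72810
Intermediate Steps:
v(V) = V + V²
-809*v(9) = -7281*(1 + 9) = -7281*10 = -809*90 = -72810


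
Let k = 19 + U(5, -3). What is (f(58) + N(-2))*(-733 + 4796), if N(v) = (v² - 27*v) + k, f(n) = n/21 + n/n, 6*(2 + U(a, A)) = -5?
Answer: 4432733/14 ≈ 3.1662e+5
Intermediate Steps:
U(a, A) = -17/6 (U(a, A) = -2 + (⅙)*(-5) = -2 - ⅚ = -17/6)
f(n) = 1 + n/21 (f(n) = n*(1/21) + 1 = n/21 + 1 = 1 + n/21)
k = 97/6 (k = 19 - 17/6 = 97/6 ≈ 16.167)
N(v) = 97/6 + v² - 27*v (N(v) = (v² - 27*v) + 97/6 = 97/6 + v² - 27*v)
(f(58) + N(-2))*(-733 + 4796) = ((1 + (1/21)*58) + (97/6 + (-2)² - 27*(-2)))*(-733 + 4796) = ((1 + 58/21) + (97/6 + 4 + 54))*4063 = (79/21 + 445/6)*4063 = (1091/14)*4063 = 4432733/14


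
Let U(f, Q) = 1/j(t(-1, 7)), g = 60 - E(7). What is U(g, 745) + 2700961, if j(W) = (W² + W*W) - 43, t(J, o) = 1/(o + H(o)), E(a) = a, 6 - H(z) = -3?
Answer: 14863388255/5503 ≈ 2.7010e+6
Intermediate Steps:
H(z) = 9 (H(z) = 6 - 1*(-3) = 6 + 3 = 9)
t(J, o) = 1/(9 + o) (t(J, o) = 1/(o + 9) = 1/(9 + o))
j(W) = -43 + 2*W² (j(W) = (W² + W²) - 43 = 2*W² - 43 = -43 + 2*W²)
g = 53 (g = 60 - 1*7 = 60 - 7 = 53)
U(f, Q) = -128/5503 (U(f, Q) = 1/(-43 + 2*(1/(9 + 7))²) = 1/(-43 + 2*(1/16)²) = 1/(-43 + 2*(1/256)) = 1/(-43 + 1/128) = 1/(-5503/128) = -128/5503)
U(g, 745) + 2700961 = -128/5503 + 2700961 = 14863388255/5503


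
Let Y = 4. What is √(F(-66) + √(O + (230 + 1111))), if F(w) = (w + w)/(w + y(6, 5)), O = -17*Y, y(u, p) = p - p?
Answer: √(2 + √1273) ≈ 6.1383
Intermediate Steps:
y(u, p) = 0
O = -68 (O = -17*4 = -68)
F(w) = 2 (F(w) = (w + w)/(w + 0) = (2*w)/w = 2)
√(F(-66) + √(O + (230 + 1111))) = √(2 + √(-68 + (230 + 1111))) = √(2 + √(-68 + 1341)) = √(2 + √1273)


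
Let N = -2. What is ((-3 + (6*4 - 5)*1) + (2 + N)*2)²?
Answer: 256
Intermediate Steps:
((-3 + (6*4 - 5)*1) + (2 + N)*2)² = ((-3 + (6*4 - 5)*1) + (2 - 2)*2)² = ((-3 + (24 - 5)*1) + 0*2)² = ((-3 + 19*1) + 0)² = ((-3 + 19) + 0)² = (16 + 0)² = 16² = 256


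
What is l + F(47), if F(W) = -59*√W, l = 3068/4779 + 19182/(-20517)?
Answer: -162286/553959 - 59*√47 ≈ -404.78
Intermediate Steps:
l = -162286/553959 (l = 3068*(1/4779) + 19182*(-1/20517) = 52/81 - 6394/6839 = -162286/553959 ≈ -0.29296)
l + F(47) = -162286/553959 - 59*√47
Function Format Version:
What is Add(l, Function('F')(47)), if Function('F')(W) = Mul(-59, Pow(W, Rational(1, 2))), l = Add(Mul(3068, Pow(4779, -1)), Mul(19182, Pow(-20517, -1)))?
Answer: Add(Rational(-162286, 553959), Mul(-59, Pow(47, Rational(1, 2)))) ≈ -404.78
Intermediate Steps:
l = Rational(-162286, 553959) (l = Add(Mul(3068, Rational(1, 4779)), Mul(19182, Rational(-1, 20517))) = Add(Rational(52, 81), Rational(-6394, 6839)) = Rational(-162286, 553959) ≈ -0.29296)
Add(l, Function('F')(47)) = Add(Rational(-162286, 553959), Mul(-59, Pow(47, Rational(1, 2))))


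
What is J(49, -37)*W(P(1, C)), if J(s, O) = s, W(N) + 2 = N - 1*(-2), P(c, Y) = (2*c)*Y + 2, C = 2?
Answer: 294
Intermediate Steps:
P(c, Y) = 2 + 2*Y*c (P(c, Y) = 2*Y*c + 2 = 2 + 2*Y*c)
W(N) = N (W(N) = -2 + (N - 1*(-2)) = -2 + (N + 2) = -2 + (2 + N) = N)
J(49, -37)*W(P(1, C)) = 49*(2 + 2*2*1) = 49*(2 + 4) = 49*6 = 294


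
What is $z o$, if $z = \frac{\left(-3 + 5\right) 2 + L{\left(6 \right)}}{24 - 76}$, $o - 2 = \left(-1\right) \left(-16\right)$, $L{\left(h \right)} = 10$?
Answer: $- \frac{63}{13} \approx -4.8462$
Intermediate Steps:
$o = 18$ ($o = 2 - -16 = 2 + 16 = 18$)
$z = - \frac{7}{26}$ ($z = \frac{\left(-3 + 5\right) 2 + 10}{24 - 76} = \frac{2 \cdot 2 + 10}{-52} = \left(4 + 10\right) \left(- \frac{1}{52}\right) = 14 \left(- \frac{1}{52}\right) = - \frac{7}{26} \approx -0.26923$)
$z o = \left(- \frac{7}{26}\right) 18 = - \frac{63}{13}$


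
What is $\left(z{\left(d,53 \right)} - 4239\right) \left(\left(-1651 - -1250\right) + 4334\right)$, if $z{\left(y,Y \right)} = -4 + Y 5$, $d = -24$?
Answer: $-15645474$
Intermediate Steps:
$z{\left(y,Y \right)} = -4 + 5 Y$
$\left(z{\left(d,53 \right)} - 4239\right) \left(\left(-1651 - -1250\right) + 4334\right) = \left(\left(-4 + 5 \cdot 53\right) - 4239\right) \left(\left(-1651 - -1250\right) + 4334\right) = \left(\left(-4 + 265\right) - 4239\right) \left(\left(-1651 + 1250\right) + 4334\right) = \left(261 - 4239\right) \left(-401 + 4334\right) = \left(-3978\right) 3933 = -15645474$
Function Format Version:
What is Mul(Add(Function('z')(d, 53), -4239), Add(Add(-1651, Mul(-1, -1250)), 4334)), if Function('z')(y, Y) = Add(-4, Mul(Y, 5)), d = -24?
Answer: -15645474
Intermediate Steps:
Function('z')(y, Y) = Add(-4, Mul(5, Y))
Mul(Add(Function('z')(d, 53), -4239), Add(Add(-1651, Mul(-1, -1250)), 4334)) = Mul(Add(Add(-4, Mul(5, 53)), -4239), Add(Add(-1651, Mul(-1, -1250)), 4334)) = Mul(Add(Add(-4, 265), -4239), Add(Add(-1651, 1250), 4334)) = Mul(Add(261, -4239), Add(-401, 4334)) = Mul(-3978, 3933) = -15645474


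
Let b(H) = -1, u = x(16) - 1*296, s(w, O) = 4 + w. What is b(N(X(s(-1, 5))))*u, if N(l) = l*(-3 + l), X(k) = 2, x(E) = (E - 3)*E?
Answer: 88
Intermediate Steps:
x(E) = E*(-3 + E) (x(E) = (-3 + E)*E = E*(-3 + E))
u = -88 (u = 16*(-3 + 16) - 1*296 = 16*13 - 296 = 208 - 296 = -88)
b(N(X(s(-1, 5))))*u = -1*(-88) = 88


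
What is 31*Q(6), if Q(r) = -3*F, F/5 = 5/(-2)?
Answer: 2325/2 ≈ 1162.5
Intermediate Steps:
F = -25/2 (F = 5*(5/(-2)) = 5*(5*(-1/2)) = 5*(-5/2) = -25/2 ≈ -12.500)
Q(r) = 75/2 (Q(r) = -3*(-25/2) = 75/2)
31*Q(6) = 31*(75/2) = 2325/2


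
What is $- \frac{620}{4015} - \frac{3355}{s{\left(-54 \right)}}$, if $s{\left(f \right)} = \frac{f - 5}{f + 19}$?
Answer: $- \frac{94299591}{47377} \approx -1990.4$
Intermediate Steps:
$s{\left(f \right)} = \frac{-5 + f}{19 + f}$
$- \frac{620}{4015} - \frac{3355}{s{\left(-54 \right)}} = - \frac{620}{4015} - \frac{3355}{\frac{1}{19 - 54} \left(-5 - 54\right)} = \left(-620\right) \frac{1}{4015} - \frac{3355}{\frac{1}{-35} \left(-59\right)} = - \frac{124}{803} - \frac{3355}{\left(- \frac{1}{35}\right) \left(-59\right)} = - \frac{124}{803} - \frac{3355}{\frac{59}{35}} = - \frac{124}{803} - \frac{117425}{59} = - \frac{94299591}{47377}$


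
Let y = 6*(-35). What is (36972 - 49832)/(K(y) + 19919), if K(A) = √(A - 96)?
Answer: -256158340/396766867 + 38580*I*√34/396766867 ≈ -0.64561 + 0.00056698*I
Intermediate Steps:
y = -210
K(A) = √(-96 + A)
(36972 - 49832)/(K(y) + 19919) = (36972 - 49832)/(√(-96 - 210) + 19919) = -12860/(√(-306) + 19919) = -12860/(3*I*√34 + 19919) = -12860/(19919 + 3*I*√34)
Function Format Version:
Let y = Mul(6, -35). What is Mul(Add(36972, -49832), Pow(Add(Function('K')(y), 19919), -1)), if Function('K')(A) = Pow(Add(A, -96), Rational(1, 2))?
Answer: Add(Rational(-256158340, 396766867), Mul(Rational(38580, 396766867), I, Pow(34, Rational(1, 2)))) ≈ Add(-0.64561, Mul(0.00056698, I))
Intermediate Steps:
y = -210
Function('K')(A) = Pow(Add(-96, A), Rational(1, 2))
Mul(Add(36972, -49832), Pow(Add(Function('K')(y), 19919), -1)) = Mul(Add(36972, -49832), Pow(Add(Pow(Add(-96, -210), Rational(1, 2)), 19919), -1)) = Mul(-12860, Pow(Add(Pow(-306, Rational(1, 2)), 19919), -1)) = Mul(-12860, Pow(Add(Mul(3, I, Pow(34, Rational(1, 2))), 19919), -1)) = Mul(-12860, Pow(Add(19919, Mul(3, I, Pow(34, Rational(1, 2)))), -1))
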